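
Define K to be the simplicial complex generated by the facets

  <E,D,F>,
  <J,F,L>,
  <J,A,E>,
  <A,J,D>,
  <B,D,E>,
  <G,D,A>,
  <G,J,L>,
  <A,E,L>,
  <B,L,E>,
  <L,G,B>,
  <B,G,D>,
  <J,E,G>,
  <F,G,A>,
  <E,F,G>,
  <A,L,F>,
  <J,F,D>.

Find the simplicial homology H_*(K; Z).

H_0 = Z,  H_1 = Z^2,  H_2 = Z.

K has 8 vertices, 24 edges, 16 triangles.
rank ∂_0 = 0, rank ∂_1 = 7 ⇒ b_0 = 8 − 0 − 7 = 1; all invariant factors of ∂_1 are 1 so no torsion. So H_0 = Z.
rank ∂_1 = 7, rank ∂_2 = 15 ⇒ b_1 = 24 − 7 − 15 = 2; all invariant factors of ∂_2 are 1 so no torsion. So H_1 = Z^2.
rank ∂_2 = 15, rank ∂_3 = 0 ⇒ b_2 = 16 − 15 − 0 = 1. So H_2 = Z.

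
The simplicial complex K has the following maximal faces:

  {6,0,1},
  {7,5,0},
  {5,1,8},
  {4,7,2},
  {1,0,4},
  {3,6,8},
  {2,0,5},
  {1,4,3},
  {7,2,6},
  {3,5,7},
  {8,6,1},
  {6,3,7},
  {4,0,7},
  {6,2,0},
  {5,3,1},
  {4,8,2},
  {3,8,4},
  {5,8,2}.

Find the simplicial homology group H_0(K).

K has 9 vertices, 27 edges, 18 triangles.
rank ∂_0 = 0, rank ∂_1 = 8 ⇒ b_0 = 9 − 0 − 8 = 1; all invariant factors of ∂_1 are 1 so no torsion. So H_0 ≅ Z.

H_0 ≅ Z.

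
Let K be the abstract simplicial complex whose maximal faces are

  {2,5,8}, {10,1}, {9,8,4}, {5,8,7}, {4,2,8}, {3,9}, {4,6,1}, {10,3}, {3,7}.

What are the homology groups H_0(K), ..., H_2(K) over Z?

H_0 ≅ Z,  H_1 ≅ Z^2,  H_2 = 0.

Take the total order 1 < 2 < 3 < 4 < 5 < 6 < 7 < 8 < 9 < 10 on the vertex set. Then K (dimension 2) consists of the simplices:

  0-simplices (10): [1], [2], [3], [4], [5], [6], [7], [8], [9], [10]
  1-simplices (16): [1,4], [1,6], [1,10], [2,4], [2,5], [2,8], [3,7], [3,9], [3,10], [4,6], [4,8], [4,9], [5,7], [5,8], [7,8], [8,9]
  2-simplices (5): [1,4,6], [2,4,8], [2,5,8], [4,8,9], [5,7,8]

Hence C_0 ≅ Z^10, C_1 ≅ Z^16, C_2 ≅ Z^5.

The boundary map ∂_1: C_1 → C_0 is given by ∂[p,q] = [q] − [p].
The 10×16 boundary matrix has rank 9 and Smith normal form diag(1,1,1,1,1,1,1,1,1).

The boundary map ∂_2: C_2 → C_1 acts by ∂[p,q,r] = [q,r] − [p,r] + [p,q]. For instance
  ∂[5,7,8] = [7,8] − [5,8] + [5,7],
  ∂[1,4,6] = [4,6] − [1,6] + [1,4].
The resulting 16×5 matrix has rank 5, and its Smith normal form has invariant factors (1,1,1,1,1).

From H_k ≅ ker(∂_k) / im(∂_{k+1}) we obtain:

  H_0: rank C_0 − rank ∂_1 = 10 − 9 = 1, and the invariant factors of ∂_1 are all 1, so H_0 ≅ Z.
  H_1: rank ker ∂_1 − rank ∂_2 = (16 − 9) − 5 = 2, and the invariant factors of ∂_2 are all 1, so H_1 ≅ Z^2.
  H_2: rank ker ∂_2 − rank ∂_3 = (5 − 5) − 0 = 0, and there is no ∂_3, so H_2 ≅ 0.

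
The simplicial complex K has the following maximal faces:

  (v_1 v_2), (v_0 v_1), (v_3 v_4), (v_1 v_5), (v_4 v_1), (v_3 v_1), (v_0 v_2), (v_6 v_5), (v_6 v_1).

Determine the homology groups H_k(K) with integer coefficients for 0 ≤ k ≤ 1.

H_0 ≅ Z,  H_1 ≅ Z^3.

Take the total order v_0 < v_1 < v_2 < v_3 < v_4 < v_5 < v_6 on the vertex set. Then K (dimension 1) consists of the simplices:

  0-simplices (7): [v_0], [v_1], [v_2], [v_3], [v_4], [v_5], [v_6]
  1-simplices (9): [v_0,v_1], [v_0,v_2], [v_1,v_2], [v_1,v_3], [v_1,v_4], [v_1,v_5], [v_1,v_6], [v_3,v_4], [v_5,v_6]

so the chain groups are C_0 ≅ Z^7, C_1 ≅ Z^9.

Boundary ∂_1: C_1 → C_0 is given by ∂[p,q] = [q] − [p]. For instance
  ∂[v_1,v_3] = [v_3] − [v_1].
As a 7×9 matrix over Z this has rank 6, with invariant factors (1,1,1,1,1,1).

From H_k ≅ ker(∂_k) / im(∂_{k+1}) we obtain:

  H_0: rank C_0 − rank ∂_1 = 7 − 6 = 1, and the invariant factors of ∂_1 are all 1, so H_0 ≅ Z.
  H_1: rank ker ∂_1 − rank ∂_2 = (9 − 6) − 0 = 3, and there is no ∂_2, so H_1 ≅ Z^3.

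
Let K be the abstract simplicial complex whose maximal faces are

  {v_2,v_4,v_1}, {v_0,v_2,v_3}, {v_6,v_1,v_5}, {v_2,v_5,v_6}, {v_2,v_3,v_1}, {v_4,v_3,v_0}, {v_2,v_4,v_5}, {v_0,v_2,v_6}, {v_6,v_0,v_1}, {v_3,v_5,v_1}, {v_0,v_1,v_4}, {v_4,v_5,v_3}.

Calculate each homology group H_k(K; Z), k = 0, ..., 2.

H_0 ≅ Z,  H_1 ≅ Z/2Z,  H_2 = 0.

Order the vertices as v_0 < v_1 < v_2 < v_3 < v_4 < v_5 < v_6. Listing each simplex with vertices in this order, K has dimension 2 with simplices:

  0-simplices (7): [v_0], [v_1], [v_2], [v_3], [v_4], [v_5], [v_6]
  1-simplices (18): (18 of them)
  2-simplices (12): (12 of them)

Hence C_0 ≅ Z^7, C_1 ≅ Z^18, C_2 ≅ Z^12.

∂_1: C_1 → C_0 maps an edge to its endpoints' difference, ∂[p,q] = q − p. For instance
  ∂[v_3,v_4] = [v_4] − [v_3].
This gives a 7×18 integer matrix of rank 6; reducing to Smith normal form yields diagonal entries (1,1,1,1,1,1).

Boundary ∂_2: C_2 → C_1 acts by ∂[p,q,r] = [q,r] − [p,r] + [p,q]. For instance
  ∂[v_2,v_5,v_6] = [v_5,v_6] − [v_2,v_6] + [v_2,v_5],
  ∂[v_2,v_4,v_5] = [v_4,v_5] − [v_2,v_5] + [v_2,v_4].
The 18×12 boundary matrix has rank 12 and Smith normal form diag(1,1,1,1,1,1,1,1,1,1,1,2).

Reading off H_k = ker ∂_k / im ∂_{k+1}:

  H_0: rank C_0 − rank ∂_1 = 7 − 6 = 1, and the invariant factors of ∂_1 are all 1, so H_0 ≅ Z.
  H_1: rank ker ∂_1 − rank ∂_2 = (18 − 6) − 12 = 0, and ∂_2 has invariant factor 2 > 1, so H_1 ≅ Z/2Z.
  H_2: rank ker ∂_2 − rank ∂_3 = (12 − 12) − 0 = 0, and there is no ∂_3, so H_2 ≅ 0.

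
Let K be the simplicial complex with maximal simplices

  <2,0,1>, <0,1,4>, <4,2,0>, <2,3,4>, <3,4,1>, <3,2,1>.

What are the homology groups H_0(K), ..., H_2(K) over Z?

H_0 = Z,  H_1 = 0,  H_2 = Z.

Order the vertices as 0 < 1 < 2 < 3 < 4. Listing each simplex with vertices in this order, K has dimension 2 with simplices:

  0-simplices (5): [0], [1], [2], [3], [4]
  1-simplices (9): [0,1], [0,2], [0,4], [1,2], [1,3], [1,4], [2,3], [2,4], [3,4]
  2-simplices (6): [0,1,2], [0,1,4], [0,2,4], [1,2,3], [1,3,4], [2,3,4]

so the chain groups are C_0 ≅ Z^5, C_1 ≅ Z^9, C_2 ≅ Z^6.

The boundary map ∂_1: C_1 → C_0 sends each edge [p,q] (with p < q) to q − p. For instance
  ∂[1,4] = [4] − [1].
The resulting 5×9 matrix has rank 4, and its Smith normal form has invariant factors (1,1,1,1).

The boundary map ∂_2: C_2 → C_1 sends each 2-simplex [p,q,r] to [q,r] − [p,r] + [p,q]. For instance
  ∂[2,3,4] = [3,4] − [2,4] + [2,3],
  ∂[1,2,3] = [2,3] − [1,3] + [1,2].
This gives a 9×6 integer matrix of rank 5; reducing to Smith normal form yields diagonal entries (1,1,1,1,1).

Now H_k = ker ∂_k / im ∂_{k+1}, so:

  H_0: rank C_0 − rank ∂_1 = 5 − 4 = 1, and the invariant factors of ∂_1 are all 1, so H_0 = Z.
  H_1: rank ker ∂_1 − rank ∂_2 = (9 − 4) − 5 = 0, and the invariant factors of ∂_2 are all 1, so H_1 = 0.
  H_2: rank ker ∂_2 − rank ∂_3 = (6 − 5) − 0 = 1, and there is no ∂_3, so H_2 = Z.

(K is a triangulation of the 2-sphere S^2.)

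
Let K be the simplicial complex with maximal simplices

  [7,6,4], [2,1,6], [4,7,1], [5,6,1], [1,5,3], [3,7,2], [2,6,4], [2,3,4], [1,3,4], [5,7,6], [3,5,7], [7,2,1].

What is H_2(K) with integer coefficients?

Fix the vertex order 1 < 2 < 3 < 4 < 5 < 6 < 7 and write every simplex with vertices in increasing order. Then dim K = 2 and the simplices of K are:

  0-simplices (7): [1], [2], [3], [4], [5], [6], [7]
  1-simplices (18): [1,2], [1,3], [1,4], [1,5], [1,6], [1,7], [2,3], [2,4], [2,6], [2,7], [3,4], [3,5], [3,7], [4,6], [4,7], [5,6], [5,7], [6,7]
  2-simplices (12): [1,2,6], [1,2,7], [1,3,4], [1,3,5], [1,4,7], [1,5,6], [2,3,4], [2,3,7], [2,4,6], [3,5,7], [4,6,7], [5,6,7]

so the chain groups are C_0 ≅ Z^7, C_1 ≅ Z^18, C_2 ≅ Z^12.

Boundary ∂_1: C_1 → C_0 is given by ∂[p,q] = [q] − [p]. For instance
  ∂[2,4] = [4] − [2].
The 7×18 boundary matrix has rank 6 and Smith normal form diag(1,1,1,1,1,1).

The boundary map ∂_2: C_2 → C_1 acts by ∂[p,q,r] = [q,r] − [p,r] + [p,q]. For instance
  ∂[2,3,4] = [3,4] − [2,4] + [2,3],
  ∂[1,3,4] = [3,4] − [1,4] + [1,3].
The 18×12 boundary matrix has rank 12 and Smith normal form diag(1,1,1,1,1,1,1,1,1,1,1,2).

Now H_k = ker ∂_k / im ∂_{k+1}, so:

  H_2: rank ker ∂_2 − rank ∂_3 = (12 − 12) − 0 = 0, and there is no ∂_3, so H_2 = 0.

H_2 = 0.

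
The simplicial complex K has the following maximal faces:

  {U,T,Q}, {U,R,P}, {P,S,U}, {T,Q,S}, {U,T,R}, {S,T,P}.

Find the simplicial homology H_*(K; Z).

H_0 ≅ Z,  H_1 ≅ Z,  H_2 = 0.

K has 6 vertices, 12 edges, 6 triangles.
rank ∂_0 = 0, rank ∂_1 = 5 ⇒ b_0 = 6 − 0 − 5 = 1; all invariant factors of ∂_1 are 1 so no torsion. So H_0 = Z.
rank ∂_1 = 5, rank ∂_2 = 6 ⇒ b_1 = 12 − 5 − 6 = 1; all invariant factors of ∂_2 are 1 so no torsion. So H_1 = Z.
rank ∂_2 = 6, rank ∂_3 = 0 ⇒ b_2 = 6 − 6 − 0 = 0. So H_2 = 0.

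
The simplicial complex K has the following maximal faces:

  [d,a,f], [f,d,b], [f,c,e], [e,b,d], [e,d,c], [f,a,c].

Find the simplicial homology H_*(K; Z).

H_0 ≅ Z,  H_1 ≅ Z,  H_2 = 0.

Order the vertices as a < b < c < d < e < f. Listing each simplex with vertices in this order, K has dimension 2 with simplices:

  0-simplices (6): a, b, c, d, e, f
  1-simplices (12): ac, ad, af, bd, be, bf, cd, ce, cf, de, df, ef
  2-simplices (6): acf, adf, bde, bdf, cde, cef

so the chain groups are C_0 ≅ Z^6, C_1 ≅ Z^12, C_2 ≅ Z^6.

∂_1: C_1 → C_0 is given by ∂[p,q] = [q] − [p]. For instance
  ∂ad = d − a.
The resulting 6×12 matrix has rank 5, and its Smith normal form has invariant factors (1,1,1,1,1).

∂_2: C_2 → C_1 sends each 2-simplex [p,q,r] to [q,r] − [p,r] + [p,q]. For instance
  ∂cde = de − ce + cd,
  ∂cef = ef − cf + ce.
This gives a 12×6 integer matrix of rank 6; reducing to Smith normal form yields diagonal entries (1,1,1,1,1,1).

Reading off H_k = ker ∂_k / im ∂_{k+1}:

  H_0: rank C_0 − rank ∂_1 = 6 − 5 = 1, and the invariant factors of ∂_1 are all 1, so H_0 = Z.
  H_1: rank ker ∂_1 − rank ∂_2 = (12 − 5) − 6 = 1, and the invariant factors of ∂_2 are all 1, so H_1 = Z.
  H_2: rank ker ∂_2 − rank ∂_3 = (6 − 6) − 0 = 0, and there is no ∂_3, so H_2 = 0.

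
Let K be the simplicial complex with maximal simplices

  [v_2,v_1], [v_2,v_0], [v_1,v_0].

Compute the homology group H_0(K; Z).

Fix the vertex order v_0 < v_1 < v_2 and write every simplex with vertices in increasing order. Then dim K = 1 and the simplices of K are:

  0-simplices (3): [v_0], [v_1], [v_2]
  1-simplices (3): [v_0,v_1], [v_0,v_2], [v_1,v_2]

so the chain groups are C_0 ≅ Z^3, C_1 ≅ Z^3.

Boundary ∂_1: C_1 → C_0 is given by ∂[p,q] = [q] − [p].
The 3×3 boundary matrix has rank 2 and Smith normal form diag(1,1).

Reading off H_k = ker ∂_k / im ∂_{k+1}:

  H_0: rank C_0 − rank ∂_1 = 3 − 2 = 1, and the invariant factors of ∂_1 are all 1, so H_0 ≅ Z.

(K is a triangulation of the circle S^1.)

H_0 ≅ Z.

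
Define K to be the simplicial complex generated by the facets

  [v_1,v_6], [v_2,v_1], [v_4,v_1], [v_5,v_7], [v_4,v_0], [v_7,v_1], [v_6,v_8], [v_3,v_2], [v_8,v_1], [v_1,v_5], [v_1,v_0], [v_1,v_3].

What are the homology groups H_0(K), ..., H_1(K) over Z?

H_0 ≅ Z,  H_1 ≅ Z^4.

Order the vertices as v_0 < v_1 < v_2 < v_3 < v_4 < v_5 < v_6 < v_7 < v_8. Listing each simplex with vertices in this order, K has dimension 1 with simplices:

  0-simplices (9): [v_0], [v_1], [v_2], [v_3], [v_4], [v_5], [v_6], [v_7], [v_8]
  1-simplices (12): [v_0,v_1], [v_0,v_4], [v_1,v_2], [v_1,v_3], [v_1,v_4], [v_1,v_5], [v_1,v_6], [v_1,v_7], [v_1,v_8], [v_2,v_3], [v_5,v_7], [v_6,v_8]

so the chain groups are C_0 ≅ Z^9, C_1 ≅ Z^12.

∂_1: C_1 → C_0 sends each edge [p,q] (with p < q) to q − p. For instance
  ∂[v_1,v_5] = [v_5] − [v_1].
The resulting 9×12 matrix has rank 8, and its Smith normal form has invariant factors (1,1,1,1,1,1,1,1).

From H_k ≅ ker(∂_k) / im(∂_{k+1}) we obtain:

  H_0: rank C_0 − rank ∂_1 = 9 − 8 = 1, and the invariant factors of ∂_1 are all 1, so H_0 = Z.
  H_1: rank ker ∂_1 − rank ∂_2 = (12 − 8) − 0 = 4, and there is no ∂_2, so H_1 = Z^4.

As a check, the Euler characteristic is 9 − 12 = -3, which agrees with 1 − 4 = -3.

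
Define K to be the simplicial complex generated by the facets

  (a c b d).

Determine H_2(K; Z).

We work with the vertex ordering a < b < c < d. The simplices of K, each written with vertices in increasing order, are:

  0-simplices (4): a, b, c, d
  1-simplices (6): ab, ac, ad, bc, bd, cd
  2-simplices (4): abc, abd, acd, bcd
  3-simplices (1): abcd

Hence C_0 ≅ Z^4, C_1 ≅ Z^6, C_2 ≅ Z^4, C_3 ≅ Z^1.

∂_1: C_1 → C_0 maps an edge to its endpoints' difference, ∂[p,q] = q − p.
As a 4×6 matrix over Z this has rank 3, with invariant factors (1,1,1).

The boundary map ∂_2: C_2 → C_1 maps a triangle to the signed sum of its edges. For instance
  ∂abd = bd − ad + ab,
  ∂abc = bc − ac + ab.
The resulting 6×4 matrix has rank 3, and its Smith normal form has invariant factors (1,1,1).

The boundary map ∂_3: C_3 → C_2 sends each 3-simplex σ to the alternating sum Σ_i (−1)^i (σ with its i-th vertex removed). For instance
  ∂abcd = bcd − acd + abd − abc.
The resulting 4×1 matrix has rank 1, and its Smith normal form has invariant factors (1).

Computing H_k = (kernel of ∂_k) / (image of ∂_{k+1}):

  H_2: rank ker ∂_2 − rank ∂_3 = (4 − 3) − 1 = 0, and the invariant factors of ∂_3 are all 1, so H_2 ≅ 0.

H_2 ≅ 0.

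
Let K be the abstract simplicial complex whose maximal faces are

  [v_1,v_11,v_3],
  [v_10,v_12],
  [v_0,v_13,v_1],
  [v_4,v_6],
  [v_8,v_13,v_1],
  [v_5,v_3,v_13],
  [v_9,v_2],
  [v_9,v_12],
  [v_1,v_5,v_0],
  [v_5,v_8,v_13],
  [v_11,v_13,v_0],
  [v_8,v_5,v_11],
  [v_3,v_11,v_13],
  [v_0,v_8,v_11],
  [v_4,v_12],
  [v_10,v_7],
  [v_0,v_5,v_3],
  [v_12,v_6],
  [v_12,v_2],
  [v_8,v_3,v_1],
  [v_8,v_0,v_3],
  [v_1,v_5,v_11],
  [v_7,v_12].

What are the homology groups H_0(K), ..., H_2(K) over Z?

Take the total order v_0 < v_1 < v_2 < v_3 < v_4 < v_5 < v_6 < v_7 < v_8 < v_9 < v_10 < v_11 < v_12 < v_13 on the vertex set. Then K (dimension 2) consists of the simplices:

  0-simplices (14): [v_0], [v_1], [v_2], [v_3], [v_4], [v_5], [v_6], [v_7], [v_8], [v_9], [v_10], [v_11], [v_12], [v_13]
  1-simplices (30): (30 of them)
  2-simplices (14): (14 of them)

giving chain groups C_0 ≅ Z^14, C_1 ≅ Z^30, C_2 ≅ Z^14.

Boundary ∂_1: C_1 → C_0 sends each edge [p,q] (with p < q) to q − p. For instance
  ∂[v_0,v_11] = [v_11] − [v_0].
The resulting 14×30 matrix has rank 12, and its Smith normal form has invariant factors (1,1,1,1,1,1,1,1,1,1,1,1).

Boundary ∂_2: C_2 → C_1 sends each 2-simplex [p,q,r] to [q,r] − [p,r] + [p,q]. For instance
  ∂[v_0,v_1,v_13] = [v_1,v_13] − [v_0,v_13] + [v_0,v_1],
  ∂[v_3,v_5,v_13] = [v_5,v_13] − [v_3,v_13] + [v_3,v_5].
The resulting 30×14 matrix has rank 13, and its Smith normal form has invariant factors (1,1,1,1,1,1,1,1,1,1,1,1,1).

Computing H_k = (kernel of ∂_k) / (image of ∂_{k+1}):

  H_0: rank C_0 − rank ∂_1 = 14 − 12 = 2, and the invariant factors of ∂_1 are all 1, so H_0 ≅ Z^2.
  H_1: rank ker ∂_1 − rank ∂_2 = (30 − 12) − 13 = 5, and the invariant factors of ∂_2 are all 1, so H_1 ≅ Z^5.
  H_2: rank ker ∂_2 − rank ∂_3 = (14 − 13) − 0 = 1, and there is no ∂_3, so H_2 ≅ Z.

H_0 ≅ Z^2,  H_1 ≅ Z^5,  H_2 ≅ Z.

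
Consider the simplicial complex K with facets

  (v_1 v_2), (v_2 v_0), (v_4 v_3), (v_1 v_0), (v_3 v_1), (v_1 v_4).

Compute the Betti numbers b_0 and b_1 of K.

b_0 = 1, b_1 = 2.

Order the vertices as v_0 < v_1 < v_2 < v_3 < v_4. Listing each simplex with vertices in this order, K has dimension 1 with simplices:

  0-simplices (5): [v_0], [v_1], [v_2], [v_3], [v_4]
  1-simplices (6): [v_0,v_1], [v_0,v_2], [v_1,v_2], [v_1,v_3], [v_1,v_4], [v_3,v_4]

giving chain groups C_0 ≅ Z^5, C_1 ≅ Z^6.

∂_1: C_1 → C_0 is given by ∂[p,q] = [q] − [p]. For instance
  ∂[v_3,v_4] = [v_4] − [v_3].
As a 5×6 matrix over Z this has rank 4, with invariant factors (1,1,1,1).

Reading off H_k = ker ∂_k / im ∂_{k+1}:

  H_0: rank C_0 − rank ∂_1 = 5 − 4 = 1, and the invariant factors of ∂_1 are all 1, so H_0 ≅ Z.
  H_1: rank ker ∂_1 − rank ∂_2 = (6 − 4) − 0 = 2, and there is no ∂_2, so H_1 ≅ Z^2.

As a check, the Euler characteristic is 5 − 6 = -1, which agrees with 1 − 2 = -1.

Hence the Betti numbers are b_0 = 1, b_1 = 2.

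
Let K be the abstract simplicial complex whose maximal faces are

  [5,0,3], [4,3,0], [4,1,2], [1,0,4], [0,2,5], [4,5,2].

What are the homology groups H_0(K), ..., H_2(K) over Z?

H_0 = Z,  H_1 = Z,  H_2 = 0.

Order the vertices as 0 < 1 < 2 < 3 < 4 < 5. Listing each simplex with vertices in this order, K has dimension 2 with simplices:

  0-simplices (6): [0], [1], [2], [3], [4], [5]
  1-simplices (12): [0,1], [0,2], [0,3], [0,4], [0,5], [1,2], [1,4], [2,4], [2,5], [3,4], [3,5], [4,5]
  2-simplices (6): [0,1,4], [0,2,5], [0,3,4], [0,3,5], [1,2,4], [2,4,5]

so the chain groups are C_0 ≅ Z^6, C_1 ≅ Z^12, C_2 ≅ Z^6.

∂_1: C_1 → C_0 is given by ∂[p,q] = [q] − [p]. For instance
  ∂[3,4] = [4] − [3].
The 6×12 boundary matrix has rank 5 and Smith normal form diag(1,1,1,1,1).

The boundary map ∂_2: C_2 → C_1 acts by ∂[p,q,r] = [q,r] − [p,r] + [p,q]. For instance
  ∂[0,3,5] = [3,5] − [0,5] + [0,3],
  ∂[0,1,4] = [1,4] − [0,4] + [0,1].
This gives a 12×6 integer matrix of rank 6; reducing to Smith normal form yields diagonal entries (1,1,1,1,1,1).

Now H_k = ker ∂_k / im ∂_{k+1}, so:

  H_0: rank C_0 − rank ∂_1 = 6 − 5 = 1, and the invariant factors of ∂_1 are all 1, so H_0 = Z.
  H_1: rank ker ∂_1 − rank ∂_2 = (12 − 5) − 6 = 1, and the invariant factors of ∂_2 are all 1, so H_1 = Z.
  H_2: rank ker ∂_2 − rank ∂_3 = (6 − 6) − 0 = 0, and there is no ∂_3, so H_2 = 0.

As a check, the Euler characteristic is 6 − 12 + 6 = 0, which agrees with 1 − 1 + 0 = 0.
(K is a triangulation of the cylinder S^1 x I.)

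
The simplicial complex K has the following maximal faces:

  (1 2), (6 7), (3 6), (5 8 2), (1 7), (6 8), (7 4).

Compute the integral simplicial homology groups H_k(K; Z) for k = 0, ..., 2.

H_0 = Z,  H_1 = Z,  H_2 = 0.

Take the total order 1 < 2 < 3 < 4 < 5 < 6 < 7 < 8 on the vertex set. Then K (dimension 2) consists of the simplices:

  0-simplices (8): [1], [2], [3], [4], [5], [6], [7], [8]
  1-simplices (9): [1,2], [1,7], [2,5], [2,8], [3,6], [4,7], [5,8], [6,7], [6,8]
  2-simplices (1): [2,5,8]

giving chain groups C_0 ≅ Z^8, C_1 ≅ Z^9, C_2 ≅ Z^1.

∂_1: C_1 → C_0 maps an edge to its endpoints' difference, ∂[p,q] = q − p. For instance
  ∂[4,7] = [7] − [4].
This gives a 8×9 integer matrix of rank 7; reducing to Smith normal form yields diagonal entries (1,1,1,1,1,1,1).

The boundary map ∂_2: C_2 → C_1 sends each 2-simplex [p,q,r] to [q,r] − [p,r] + [p,q]. For instance
  ∂[2,5,8] = [5,8] − [2,8] + [2,5].
The 9×1 boundary matrix has rank 1 and Smith normal form diag(1).

Now H_k = ker ∂_k / im ∂_{k+1}, so:

  H_0: rank C_0 − rank ∂_1 = 8 − 7 = 1, and the invariant factors of ∂_1 are all 1, so H_0 = Z.
  H_1: rank ker ∂_1 − rank ∂_2 = (9 − 7) − 1 = 1, and the invariant factors of ∂_2 are all 1, so H_1 = Z.
  H_2: rank ker ∂_2 − rank ∂_3 = (1 − 1) − 0 = 0, and there is no ∂_3, so H_2 = 0.

As a check, the Euler characteristic is 8 − 9 + 1 = 0, which agrees with 1 − 1 + 0 = 0.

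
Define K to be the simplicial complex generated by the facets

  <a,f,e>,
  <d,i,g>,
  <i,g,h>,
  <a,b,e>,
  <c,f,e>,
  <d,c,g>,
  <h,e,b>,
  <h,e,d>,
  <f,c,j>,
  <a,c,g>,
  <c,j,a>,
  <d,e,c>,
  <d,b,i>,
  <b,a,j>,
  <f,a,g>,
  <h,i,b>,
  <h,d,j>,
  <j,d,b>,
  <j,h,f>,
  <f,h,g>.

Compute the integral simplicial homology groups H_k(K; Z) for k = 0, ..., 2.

H_0 ≅ Z,  H_1 ≅ Z ⊕ Z/2,  H_2 = 0.

Fix the vertex order a < b < c < d < e < f < g < h < i < j and write every simplex with vertices in increasing order. Then dim K = 2 and the simplices of K are:

  0-simplices (10): a, b, c, d, e, f, g, h, i, j
  1-simplices (30): ab, ac, ae, af, ag, aj, bd, be, bh, bi, bj, cd, ce, cf, cg, cj, de, dg, dh, di, dj, ef, eh, fg, fh, fj, gh, gi, hi, hj
  2-simplices (20): abe, abj, acg, acj, aef, afg, bdi, bdj, beh, bhi, cde, cdg, cef, cfj, deh, dgi, dhj, fgh, fhj, ghi

giving chain groups C_0 ≅ Z^10, C_1 ≅ Z^30, C_2 ≅ Z^20.

The boundary map ∂_1: C_1 → C_0 sends each edge [p,q] (with p < q) to q − p. For instance
  ∂cg = g − c.
The resulting 10×30 matrix has rank 9, and its Smith normal form has invariant factors (1,1,1,1,1,1,1,1,1).

The boundary map ∂_2: C_2 → C_1 sends each 2-simplex [p,q,r] to [q,r] − [p,r] + [p,q]. For instance
  ∂acj = cj − aj + ac,
  ∂bdi = di − bi + bd.
The 30×20 boundary matrix has rank 20 and Smith normal form diag(1,1,1,1,1,1,1,1,1,1,1,1,1,1,1,1,1,1,1,2).

Now H_k = ker ∂_k / im ∂_{k+1}, so:

  H_0: rank C_0 − rank ∂_1 = 10 − 9 = 1, and the invariant factors of ∂_1 are all 1, so H_0 ≅ Z.
  H_1: rank ker ∂_1 − rank ∂_2 = (30 − 9) − 20 = 1, and ∂_2 has invariant factor 2 > 1, so H_1 ≅ Z ⊕ Z/2.
  H_2: rank ker ∂_2 − rank ∂_3 = (20 − 20) − 0 = 0, and there is no ∂_3, so H_2 ≅ 0.

As a check, the Euler characteristic is 10 − 30 + 20 = 0, which agrees with 1 − 1 + 0 = 0.
(K is a triangulation of the Klein bottle.)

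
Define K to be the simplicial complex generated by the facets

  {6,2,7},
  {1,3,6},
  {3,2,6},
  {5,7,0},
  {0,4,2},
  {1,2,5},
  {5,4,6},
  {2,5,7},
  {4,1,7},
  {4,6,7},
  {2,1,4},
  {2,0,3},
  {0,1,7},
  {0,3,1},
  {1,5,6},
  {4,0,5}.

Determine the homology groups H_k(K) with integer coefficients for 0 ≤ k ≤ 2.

H_0 = Z,  H_1 = Z^2,  H_2 = Z.

Fix the vertex order 0 < 1 < 2 < 3 < 4 < 5 < 6 < 7 and write every simplex with vertices in increasing order. Then dim K = 2 and the simplices of K are:

  0-simplices (8): [0], [1], [2], [3], [4], [5], [6], [7]
  1-simplices (24): (24 of them)
  2-simplices (16): [0,1,3], [0,1,7], [0,2,3], [0,2,4], [0,4,5], [0,5,7], [1,2,4], [1,2,5], [1,3,6], [1,4,7], [1,5,6], [2,3,6], [2,5,7], [2,6,7], [4,5,6], [4,6,7]

so the chain groups are C_0 ≅ Z^8, C_1 ≅ Z^24, C_2 ≅ Z^16.

Boundary ∂_1: C_1 → C_0 is given by ∂[p,q] = [q] − [p].
This gives a 8×24 integer matrix of rank 7; reducing to Smith normal form yields diagonal entries (1,1,1,1,1,1,1).

The boundary map ∂_2: C_2 → C_1 acts by ∂[p,q,r] = [q,r] − [p,r] + [p,q]. For instance
  ∂[0,2,4] = [2,4] − [0,4] + [0,2],
  ∂[4,6,7] = [6,7] − [4,7] + [4,6].
The resulting 24×16 matrix has rank 15, and its Smith normal form has invariant factors (1,1,1,1,1,1,1,1,1,1,1,1,1,1,1).

Reading off H_k = ker ∂_k / im ∂_{k+1}:

  H_0: rank C_0 − rank ∂_1 = 8 − 7 = 1, and the invariant factors of ∂_1 are all 1, so H_0 = Z.
  H_1: rank ker ∂_1 − rank ∂_2 = (24 − 7) − 15 = 2, and the invariant factors of ∂_2 are all 1, so H_1 = Z^2.
  H_2: rank ker ∂_2 − rank ∂_3 = (16 − 15) − 0 = 1, and there is no ∂_3, so H_2 = Z.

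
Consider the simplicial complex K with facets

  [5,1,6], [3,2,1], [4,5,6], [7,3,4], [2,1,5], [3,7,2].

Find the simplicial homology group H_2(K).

Order the vertices as 1 < 2 < 3 < 4 < 5 < 6 < 7. Listing each simplex with vertices in this order, K has dimension 2 with simplices:

  0-simplices (7): [1], [2], [3], [4], [5], [6], [7]
  1-simplices (13): [1,2], [1,3], [1,5], [1,6], [2,3], [2,5], [2,7], [3,4], [3,7], [4,5], [4,6], [4,7], [5,6]
  2-simplices (6): [1,2,3], [1,2,5], [1,5,6], [2,3,7], [3,4,7], [4,5,6]

so the chain groups are C_0 ≅ Z^7, C_1 ≅ Z^13, C_2 ≅ Z^6.

∂_1: C_1 → C_0 is given by ∂[p,q] = [q] − [p].
This gives a 7×13 integer matrix of rank 6; reducing to Smith normal form yields diagonal entries (1,1,1,1,1,1).

Boundary ∂_2: C_2 → C_1 acts by ∂[p,q,r] = [q,r] − [p,r] + [p,q]. For instance
  ∂[3,4,7] = [4,7] − [3,7] + [3,4],
  ∂[1,2,3] = [2,3] − [1,3] + [1,2].
As a 13×6 matrix over Z this has rank 6, with invariant factors (1,1,1,1,1,1).

Now H_k = ker ∂_k / im ∂_{k+1}, so:

  H_2: rank ker ∂_2 − rank ∂_3 = (6 − 6) − 0 = 0, and there is no ∂_3, so H_2 = 0.

H_2 ≅ 0.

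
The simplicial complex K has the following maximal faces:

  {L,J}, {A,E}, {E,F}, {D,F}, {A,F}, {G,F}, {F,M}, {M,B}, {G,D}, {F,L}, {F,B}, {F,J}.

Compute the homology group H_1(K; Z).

Order the vertices as A < B < D < E < F < G < J < L < M. Listing each simplex with vertices in this order, K has dimension 1 with simplices:

  0-simplices (9): A, B, D, E, F, G, J, L, M
  1-simplices (12): AE, AF, BF, BM, DF, DG, EF, FG, FJ, FL, FM, JL

Hence C_0 ≅ Z^9, C_1 ≅ Z^12.

∂_1: C_1 → C_0 is given by ∂[p,q] = [q] − [p]. For instance
  ∂FL = L − F.
This gives a 9×12 integer matrix of rank 8; reducing to Smith normal form yields diagonal entries (1,1,1,1,1,1,1,1).

Computing H_k = (kernel of ∂_k) / (image of ∂_{k+1}):

  H_1: rank ker ∂_1 − rank ∂_2 = (12 − 8) − 0 = 4, and there is no ∂_2, so H_1 ≅ Z^4.

(K is a triangulation of a wedge of 4 circles.)

H_1 ≅ Z^4.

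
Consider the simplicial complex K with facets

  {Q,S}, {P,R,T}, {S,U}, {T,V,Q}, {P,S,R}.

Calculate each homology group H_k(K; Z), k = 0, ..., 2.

H_0 ≅ Z,  H_1 ≅ Z,  H_2 = 0.

We work with the vertex ordering P < Q < R < S < T < U < V. The simplices of K, each written with vertices in increasing order, are:

  0-simplices (7): P, Q, R, S, T, U, V
  1-simplices (10): PR, PS, PT, QS, QT, QV, RS, RT, SU, TV
  2-simplices (3): PRS, PRT, QTV

so the chain groups are C_0 ≅ Z^7, C_1 ≅ Z^10, C_2 ≅ Z^3.

The boundary map ∂_1: C_1 → C_0 sends each edge [p,q] (with p < q) to q − p.
The 7×10 boundary matrix has rank 6 and Smith normal form diag(1,1,1,1,1,1).

Boundary ∂_2: C_2 → C_1 maps a triangle to the signed sum of its edges. For instance
  ∂PRT = RT − PT + PR,
  ∂QTV = TV − QV + QT.
This gives a 10×3 integer matrix of rank 3; reducing to Smith normal form yields diagonal entries (1,1,1).

Reading off H_k = ker ∂_k / im ∂_{k+1}:

  H_0: rank C_0 − rank ∂_1 = 7 − 6 = 1, and the invariant factors of ∂_1 are all 1, so H_0 ≅ Z.
  H_1: rank ker ∂_1 − rank ∂_2 = (10 − 6) − 3 = 1, and the invariant factors of ∂_2 are all 1, so H_1 ≅ Z.
  H_2: rank ker ∂_2 − rank ∂_3 = (3 − 3) − 0 = 0, and there is no ∂_3, so H_2 ≅ 0.

As a check, the Euler characteristic is 7 − 10 + 3 = 0, which agrees with 1 − 1 + 0 = 0.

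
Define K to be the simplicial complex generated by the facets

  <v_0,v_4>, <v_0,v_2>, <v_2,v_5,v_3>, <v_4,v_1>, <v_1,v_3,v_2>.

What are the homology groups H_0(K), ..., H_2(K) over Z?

We work with the vertex ordering v_0 < v_1 < v_2 < v_3 < v_4 < v_5. The simplices of K, each written with vertices in increasing order, are:

  0-simplices (6): [v_0], [v_1], [v_2], [v_3], [v_4], [v_5]
  1-simplices (8): [v_0,v_2], [v_0,v_4], [v_1,v_2], [v_1,v_3], [v_1,v_4], [v_2,v_3], [v_2,v_5], [v_3,v_5]
  2-simplices (2): [v_1,v_2,v_3], [v_2,v_3,v_5]

giving chain groups C_0 ≅ Z^6, C_1 ≅ Z^8, C_2 ≅ Z^2.

Boundary ∂_1: C_1 → C_0 is given by ∂[p,q] = [q] − [p].
As a 6×8 matrix over Z this has rank 5, with invariant factors (1,1,1,1,1).

Boundary ∂_2: C_2 → C_1 acts by ∂[p,q,r] = [q,r] − [p,r] + [p,q]. For instance
  ∂[v_2,v_3,v_5] = [v_3,v_5] − [v_2,v_5] + [v_2,v_3],
  ∂[v_1,v_2,v_3] = [v_2,v_3] − [v_1,v_3] + [v_1,v_2].
As a 8×2 matrix over Z this has rank 2, with invariant factors (1,1).

Computing H_k = (kernel of ∂_k) / (image of ∂_{k+1}):

  H_0: rank C_0 − rank ∂_1 = 6 − 5 = 1, and the invariant factors of ∂_1 are all 1, so H_0 = Z.
  H_1: rank ker ∂_1 − rank ∂_2 = (8 − 5) − 2 = 1, and the invariant factors of ∂_2 are all 1, so H_1 = Z.
  H_2: rank ker ∂_2 − rank ∂_3 = (2 − 2) − 0 = 0, and there is no ∂_3, so H_2 = 0.

H_0 ≅ Z,  H_1 ≅ Z,  H_2 = 0.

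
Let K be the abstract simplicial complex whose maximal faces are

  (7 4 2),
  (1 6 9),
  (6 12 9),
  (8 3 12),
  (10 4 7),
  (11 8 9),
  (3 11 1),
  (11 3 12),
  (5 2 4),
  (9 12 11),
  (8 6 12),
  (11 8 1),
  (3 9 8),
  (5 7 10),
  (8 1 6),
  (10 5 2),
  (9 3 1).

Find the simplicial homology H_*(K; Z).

K has 12 vertices, 28 edges, 17 triangles.
rank ∂_0 = 0, rank ∂_1 = 10 ⇒ b_0 = 12 − 0 − 10 = 2; all invariant factors of ∂_1 are 1 so no torsion. So H_0 ≅ Z^2.
rank ∂_1 = 10, rank ∂_2 = 17 ⇒ b_1 = 28 − 10 − 17 = 1; ∂_2 has invariant factor(s) [2] giving torsion. So H_1 ≅ Z ⊕ Z/2.
rank ∂_2 = 17, rank ∂_3 = 0 ⇒ b_2 = 17 − 17 − 0 = 0. So H_2 ≅ 0.

H_0 ≅ Z^2,  H_1 ≅ Z ⊕ Z/2,  H_2 = 0.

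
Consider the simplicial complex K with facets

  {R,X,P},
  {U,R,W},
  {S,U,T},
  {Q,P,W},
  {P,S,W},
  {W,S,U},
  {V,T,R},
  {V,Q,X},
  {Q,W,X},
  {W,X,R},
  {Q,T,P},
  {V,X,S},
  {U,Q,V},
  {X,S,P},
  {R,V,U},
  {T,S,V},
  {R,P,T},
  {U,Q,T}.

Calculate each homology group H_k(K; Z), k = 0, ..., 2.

H_0 = Z,  H_1 = Z ⊕ Z/2Z,  H_2 = 0.

Order the vertices as P < Q < R < S < T < U < V < W < X. Listing each simplex with vertices in this order, K has dimension 2 with simplices:

  0-simplices (9): P, Q, R, S, T, U, V, W, X
  1-simplices (27): PQ, PR, PS, PT, PW, PX, QT, QU, QV, QW, QX, RT, RU, RV, RW, RX, ST, SU, SV, SW, SX, TU, TV, UV, UW, VX, WX
  2-simplices (18): PQT, PQW, PRT, PRX, PSW, PSX, QTU, QUV, QVX, QWX, RTV, RUV, RUW, RWX, STU, STV, SUW, SVX

giving chain groups C_0 ≅ Z^9, C_1 ≅ Z^27, C_2 ≅ Z^18.

The boundary map ∂_1: C_1 → C_0 sends each edge [p,q] (with p < q) to q − p. For instance
  ∂SV = V − S.
The 9×27 boundary matrix has rank 8 and Smith normal form diag(1,1,1,1,1,1,1,1).

Boundary ∂_2: C_2 → C_1 acts by ∂[p,q,r] = [q,r] − [p,r] + [p,q]. For instance
  ∂PQW = QW − PW + PQ,
  ∂QVX = VX − QX + QV.
This gives a 27×18 integer matrix of rank 18; reducing to Smith normal form yields diagonal entries (1,1,1,1,1,1,1,1,1,1,1,1,1,1,1,1,1,2).

Computing H_k = (kernel of ∂_k) / (image of ∂_{k+1}):

  H_0: rank C_0 − rank ∂_1 = 9 − 8 = 1, and the invariant factors of ∂_1 are all 1, so H_0 = Z.
  H_1: rank ker ∂_1 − rank ∂_2 = (27 − 8) − 18 = 1, and ∂_2 has invariant factor 2 > 1, so H_1 = Z ⊕ Z/2Z.
  H_2: rank ker ∂_2 − rank ∂_3 = (18 − 18) − 0 = 0, and there is no ∂_3, so H_2 = 0.

As a check, the Euler characteristic is 9 − 27 + 18 = 0, which agrees with 1 − 1 + 0 = 0.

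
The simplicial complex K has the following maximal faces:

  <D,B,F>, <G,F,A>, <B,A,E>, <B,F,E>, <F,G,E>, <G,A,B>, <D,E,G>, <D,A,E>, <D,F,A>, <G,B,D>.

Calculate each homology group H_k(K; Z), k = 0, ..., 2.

Order the vertices as A < B < D < E < F < G. Listing each simplex with vertices in this order, K has dimension 2 with simplices:

  0-simplices (6): A, B, D, E, F, G
  1-simplices (15): AB, AD, AE, AF, AG, BD, BE, BF, BG, DE, DF, DG, EF, EG, FG
  2-simplices (10): ABE, ABG, ADE, ADF, AFG, BDF, BDG, BEF, DEG, EFG

Hence C_0 ≅ Z^6, C_1 ≅ Z^15, C_2 ≅ Z^10.

The boundary map ∂_1: C_1 → C_0 is given by ∂[p,q] = [q] − [p].
As a 6×15 matrix over Z this has rank 5, with invariant factors (1,1,1,1,1).

The boundary map ∂_2: C_2 → C_1 acts by ∂[p,q,r] = [q,r] − [p,r] + [p,q]. For instance
  ∂BDF = DF − BF + BD,
  ∂BEF = EF − BF + BE.
As a 15×10 matrix over Z this has rank 10, with invariant factors (1,1,1,1,1,1,1,1,1,2).

Reading off H_k = ker ∂_k / im ∂_{k+1}:

  H_0: rank C_0 − rank ∂_1 = 6 − 5 = 1, and the invariant factors of ∂_1 are all 1, so H_0 = Z.
  H_1: rank ker ∂_1 − rank ∂_2 = (15 − 5) − 10 = 0, and ∂_2 has invariant factor 2 > 1, so H_1 = Z/2Z.
  H_2: rank ker ∂_2 − rank ∂_3 = (10 − 10) − 0 = 0, and there is no ∂_3, so H_2 = 0.

H_0 ≅ Z,  H_1 ≅ Z/2Z,  H_2 = 0.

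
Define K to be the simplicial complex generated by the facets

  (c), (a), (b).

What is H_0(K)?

H_0 = Z^3.

Fix the vertex order a < b < c and write every simplex with vertices in increasing order. Then dim K = 0 and the simplices of K are:

  0-simplices (3): a, b, c

giving chain groups C_0 ≅ Z^3.

Computing H_k = (kernel of ∂_k) / (image of ∂_{k+1}):

  H_0: rank C_0 − rank ∂_1 = 3 − 0 = 3, and there is no ∂_1, so H_0 = Z^3.

(K is a triangulation of a set of 3 points.)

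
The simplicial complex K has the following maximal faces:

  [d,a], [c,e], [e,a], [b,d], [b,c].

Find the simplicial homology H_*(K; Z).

H_0 ≅ Z,  H_1 ≅ Z.

Order the vertices as a < b < c < d < e. Listing each simplex with vertices in this order, K has dimension 1 with simplices:

  0-simplices (5): a, b, c, d, e
  1-simplices (5): ad, ae, bc, bd, ce

so the chain groups are C_0 ≅ Z^5, C_1 ≅ Z^5.

Boundary ∂_1: C_1 → C_0 maps an edge to its endpoints' difference, ∂[p,q] = q − p. For instance
  ∂bd = d − b.
As a 5×5 matrix over Z this has rank 4, with invariant factors (1,1,1,1).

From H_k ≅ ker(∂_k) / im(∂_{k+1}) we obtain:

  H_0: rank C_0 − rank ∂_1 = 5 − 4 = 1, and the invariant factors of ∂_1 are all 1, so H_0 = Z.
  H_1: rank ker ∂_1 − rank ∂_2 = (5 − 4) − 0 = 1, and there is no ∂_2, so H_1 = Z.

As a check, the Euler characteristic is 5 − 5 = 0, which agrees with 1 − 1 = 0.
(K is a triangulation of the circle S^1.)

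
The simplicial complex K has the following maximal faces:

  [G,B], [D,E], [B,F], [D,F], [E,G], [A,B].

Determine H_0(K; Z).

Take the total order A < B < D < E < F < G on the vertex set. Then K (dimension 1) consists of the simplices:

  0-simplices (6): A, B, D, E, F, G
  1-simplices (6): AB, BF, BG, DE, DF, EG

Hence C_0 ≅ Z^6, C_1 ≅ Z^6.

The boundary map ∂_1: C_1 → C_0 maps an edge to its endpoints' difference, ∂[p,q] = q − p. For instance
  ∂BF = F − B.
The resulting 6×6 matrix has rank 5, and its Smith normal form has invariant factors (1,1,1,1,1).

Reading off H_k = ker ∂_k / im ∂_{k+1}:

  H_0: rank C_0 − rank ∂_1 = 6 − 5 = 1, and the invariant factors of ∂_1 are all 1, so H_0 ≅ Z.

H_0 = Z.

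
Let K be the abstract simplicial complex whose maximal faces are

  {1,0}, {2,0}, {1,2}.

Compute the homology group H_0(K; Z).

Take the total order 0 < 1 < 2 on the vertex set. Then K (dimension 1) consists of the simplices:

  0-simplices (3): [0], [1], [2]
  1-simplices (3): [0,1], [0,2], [1,2]

Hence C_0 ≅ Z^3, C_1 ≅ Z^3.

The boundary map ∂_1: C_1 → C_0 sends each edge [p,q] (with p < q) to q − p.
The 3×3 boundary matrix has rank 2 and Smith normal form diag(1,1).

Computing H_k = (kernel of ∂_k) / (image of ∂_{k+1}):

  H_0: rank C_0 − rank ∂_1 = 3 − 2 = 1, and the invariant factors of ∂_1 are all 1, so H_0 ≅ Z.

H_0 = Z.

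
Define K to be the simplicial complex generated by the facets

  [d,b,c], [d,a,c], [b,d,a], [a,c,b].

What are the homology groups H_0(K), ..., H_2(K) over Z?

Fix the vertex order a < b < c < d and write every simplex with vertices in increasing order. Then dim K = 2 and the simplices of K are:

  0-simplices (4): a, b, c, d
  1-simplices (6): ab, ac, ad, bc, bd, cd
  2-simplices (4): abc, abd, acd, bcd

so the chain groups are C_0 ≅ Z^4, C_1 ≅ Z^6, C_2 ≅ Z^4.

The boundary map ∂_1: C_1 → C_0 is given by ∂[p,q] = [q] − [p].
The 4×6 boundary matrix has rank 3 and Smith normal form diag(1,1,1).

∂_2: C_2 → C_1 sends each 2-simplex [p,q,r] to [q,r] − [p,r] + [p,q]. For instance
  ∂abc = bc − ac + ab,
  ∂abd = bd − ad + ab.
This gives a 6×4 integer matrix of rank 3; reducing to Smith normal form yields diagonal entries (1,1,1).

Reading off H_k = ker ∂_k / im ∂_{k+1}:

  H_0: rank C_0 − rank ∂_1 = 4 − 3 = 1, and the invariant factors of ∂_1 are all 1, so H_0 ≅ Z.
  H_1: rank ker ∂_1 − rank ∂_2 = (6 − 3) − 3 = 0, and the invariant factors of ∂_2 are all 1, so H_1 ≅ 0.
  H_2: rank ker ∂_2 − rank ∂_3 = (4 − 3) − 0 = 1, and there is no ∂_3, so H_2 ≅ Z.

H_0 ≅ Z,  H_1 = 0,  H_2 ≅ Z.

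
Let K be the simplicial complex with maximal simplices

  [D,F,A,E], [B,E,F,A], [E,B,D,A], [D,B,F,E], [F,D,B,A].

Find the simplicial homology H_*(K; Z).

Order the vertices as A < B < D < E < F. Listing each simplex with vertices in this order, K has dimension 3 with simplices:

  0-simplices (5): A, B, D, E, F
  1-simplices (10): AB, AD, AE, AF, BD, BE, BF, DE, DF, EF
  2-simplices (10): ABD, ABE, ABF, ADE, ADF, AEF, BDE, BDF, BEF, DEF
  3-simplices (5): ABDE, ABDF, ABEF, ADEF, BDEF

Hence C_0 ≅ Z^5, C_1 ≅ Z^10, C_2 ≅ Z^10, C_3 ≅ Z^5.

Boundary ∂_1: C_1 → C_0 sends each edge [p,q] (with p < q) to q − p. For instance
  ∂EF = F − E.
The 5×10 boundary matrix has rank 4 and Smith normal form diag(1,1,1,1).

Boundary ∂_2: C_2 → C_1 sends each 2-simplex [p,q,r] to [q,r] − [p,r] + [p,q]. For instance
  ∂BDF = DF − BF + BD,
  ∂ABE = BE − AE + AB.
The resulting 10×10 matrix has rank 6, and its Smith normal form has invariant factors (1,1,1,1,1,1).

∂_3: C_3 → C_2 sends each 3-simplex σ to the alternating sum Σ_i (−1)^i (σ with its i-th vertex removed). For instance
  ∂ADEF = DEF − AEF + ADF − ADE,
  ∂ABDE = BDE − ADE + ABE − ABD.
The 10×5 boundary matrix has rank 4 and Smith normal form diag(1,1,1,1).

Reading off H_k = ker ∂_k / im ∂_{k+1}:

  H_0: rank C_0 − rank ∂_1 = 5 − 4 = 1, and the invariant factors of ∂_1 are all 1, so H_0 ≅ Z.
  H_1: rank ker ∂_1 − rank ∂_2 = (10 − 4) − 6 = 0, and the invariant factors of ∂_2 are all 1, so H_1 ≅ 0.
  H_2: rank ker ∂_2 − rank ∂_3 = (10 − 6) − 4 = 0, and the invariant factors of ∂_3 are all 1, so H_2 ≅ 0.
  H_3: rank ker ∂_3 − rank ∂_4 = (5 − 4) − 0 = 1, and there is no ∂_4, so H_3 ≅ Z.

H_0 = Z,  H_1 = 0,  H_2 = 0,  H_3 = Z.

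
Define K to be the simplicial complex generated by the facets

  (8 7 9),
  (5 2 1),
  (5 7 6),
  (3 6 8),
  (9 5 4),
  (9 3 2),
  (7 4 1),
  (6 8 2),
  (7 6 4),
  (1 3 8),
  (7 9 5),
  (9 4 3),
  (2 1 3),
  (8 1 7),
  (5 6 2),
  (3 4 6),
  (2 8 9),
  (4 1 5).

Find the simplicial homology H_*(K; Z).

Order the vertices as 1 < 2 < 3 < 4 < 5 < 6 < 7 < 8 < 9. Listing each simplex with vertices in this order, K has dimension 2 with simplices:

  0-simplices (9): [1], [2], [3], [4], [5], [6], [7], [8], [9]
  1-simplices (27): (27 of them)
  2-simplices (18): [1,2,3], [1,2,5], [1,3,8], [1,4,5], [1,4,7], [1,7,8], [2,3,9], [2,5,6], [2,6,8], [2,8,9], [3,4,6], [3,4,9], [3,6,8], [4,5,9], [4,6,7], [5,6,7], [5,7,9], [7,8,9]

giving chain groups C_0 ≅ Z^9, C_1 ≅ Z^27, C_2 ≅ Z^18.

The boundary map ∂_1: C_1 → C_0 is given by ∂[p,q] = [q] − [p]. For instance
  ∂[1,4] = [4] − [1].
As a 9×27 matrix over Z this has rank 8, with invariant factors (1,1,1,1,1,1,1,1).

The boundary map ∂_2: C_2 → C_1 maps a triangle to the signed sum of its edges. For instance
  ∂[4,5,9] = [5,9] − [4,9] + [4,5],
  ∂[1,3,8] = [3,8] − [1,8] + [1,3].
The resulting 27×18 matrix has rank 18, and its Smith normal form has invariant factors (1,1,1,1,1,1,1,1,1,1,1,1,1,1,1,1,1,2).

Computing H_k = (kernel of ∂_k) / (image of ∂_{k+1}):

  H_0: rank C_0 − rank ∂_1 = 9 − 8 = 1, and the invariant factors of ∂_1 are all 1, so H_0 ≅ Z.
  H_1: rank ker ∂_1 − rank ∂_2 = (27 − 8) − 18 = 1, and ∂_2 has invariant factor 2 > 1, so H_1 ≅ Z ⊕ Z/2Z.
  H_2: rank ker ∂_2 − rank ∂_3 = (18 − 18) − 0 = 0, and there is no ∂_3, so H_2 ≅ 0.

As a check, the Euler characteristic is 9 − 27 + 18 = 0, which agrees with 1 − 1 + 0 = 0.

H_0 = Z,  H_1 = Z ⊕ Z/2Z,  H_2 = 0.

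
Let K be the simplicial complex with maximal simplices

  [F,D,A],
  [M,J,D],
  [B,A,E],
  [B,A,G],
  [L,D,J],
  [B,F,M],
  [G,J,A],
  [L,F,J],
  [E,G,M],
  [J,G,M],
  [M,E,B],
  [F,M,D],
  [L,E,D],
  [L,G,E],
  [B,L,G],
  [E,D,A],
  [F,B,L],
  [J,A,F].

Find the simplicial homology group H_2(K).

H_2 = 0.

Take the total order A < B < D < E < F < G < J < L < M on the vertex set. Then K (dimension 2) consists of the simplices:

  0-simplices (9): A, B, D, E, F, G, J, L, M
  1-simplices (27): AB, AD, AE, AF, AG, AJ, BE, BF, BG, BL, BM, DE, DF, DJ, DL, DM, EG, EL, EM, FJ, FL, FM, GJ, GL, GM, JL, JM
  2-simplices (18): ABE, ABG, ADE, ADF, AFJ, AGJ, BEM, BFL, BFM, BGL, DEL, DFM, DJL, DJM, EGL, EGM, FJL, GJM

giving chain groups C_0 ≅ Z^9, C_1 ≅ Z^27, C_2 ≅ Z^18.

∂_1: C_1 → C_0 maps an edge to its endpoints' difference, ∂[p,q] = q − p. For instance
  ∂GL = L − G.
As a 9×27 matrix over Z this has rank 8, with invariant factors (1,1,1,1,1,1,1,1).

∂_2: C_2 → C_1 sends each 2-simplex [p,q,r] to [q,r] − [p,r] + [p,q]. For instance
  ∂DEL = EL − DL + DE,
  ∂BEM = EM − BM + BE.
This gives a 27×18 integer matrix of rank 18; reducing to Smith normal form yields diagonal entries (1,1,1,1,1,1,1,1,1,1,1,1,1,1,1,1,1,2).

Now H_k = ker ∂_k / im ∂_{k+1}, so:

  H_2: rank ker ∂_2 − rank ∂_3 = (18 − 18) − 0 = 0, and there is no ∂_3, so H_2 ≅ 0.

(K is a triangulation of the Klein bottle.)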